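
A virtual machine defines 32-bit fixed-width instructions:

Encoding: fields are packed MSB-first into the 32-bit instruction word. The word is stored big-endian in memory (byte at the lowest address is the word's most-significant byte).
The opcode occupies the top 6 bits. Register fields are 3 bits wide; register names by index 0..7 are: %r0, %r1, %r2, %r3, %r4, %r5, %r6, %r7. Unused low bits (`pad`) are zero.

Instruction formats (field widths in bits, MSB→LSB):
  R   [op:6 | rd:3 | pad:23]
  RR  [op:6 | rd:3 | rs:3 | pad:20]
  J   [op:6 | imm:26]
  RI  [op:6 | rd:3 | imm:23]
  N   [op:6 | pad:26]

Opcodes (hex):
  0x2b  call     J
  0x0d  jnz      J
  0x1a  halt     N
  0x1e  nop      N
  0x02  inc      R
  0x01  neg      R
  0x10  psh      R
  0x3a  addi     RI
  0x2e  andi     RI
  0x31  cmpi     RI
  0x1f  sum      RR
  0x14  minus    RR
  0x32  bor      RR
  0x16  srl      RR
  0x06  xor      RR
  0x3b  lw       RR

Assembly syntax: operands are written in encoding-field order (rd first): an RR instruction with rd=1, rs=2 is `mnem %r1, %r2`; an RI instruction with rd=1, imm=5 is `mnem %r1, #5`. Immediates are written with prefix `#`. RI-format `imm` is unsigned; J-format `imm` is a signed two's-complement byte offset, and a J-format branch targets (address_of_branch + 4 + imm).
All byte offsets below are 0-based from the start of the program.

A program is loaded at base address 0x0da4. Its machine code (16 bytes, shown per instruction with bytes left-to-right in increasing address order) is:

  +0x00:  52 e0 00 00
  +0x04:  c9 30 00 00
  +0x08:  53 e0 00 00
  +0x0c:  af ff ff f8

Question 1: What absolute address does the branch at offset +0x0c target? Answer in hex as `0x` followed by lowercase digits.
0x0dac

off 0x0c: read af ff ff f8 as big → 0xaffffff8
  top 6b → 0x2b → call [J]
  imm: (w>>0)&0x3ffffff=0x3fffff8 (s26→-8) → #-8
  target = base 0x0da4 + off 0x0c + 4 + imm -8 = 0x0dac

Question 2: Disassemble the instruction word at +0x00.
minus %r5, %r6

[00] 52 e0 00 00 → 0x52e00000
  top 6b → 0x14 → minus [RR]
  [25:23] rd=5 = %r5
  [22:20] rs=6 = %r6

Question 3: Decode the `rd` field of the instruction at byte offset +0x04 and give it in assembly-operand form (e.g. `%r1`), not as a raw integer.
%r2

off 0x04: read c9 30 00 00 as big → 0xc9300000
  op=0xc9300000>>26=0x32 ⇒ bor (RR)
  rd: (w>>23)&0x7=0x2 → %r2
  rs: (w>>20)&0x7=0x3 → %r3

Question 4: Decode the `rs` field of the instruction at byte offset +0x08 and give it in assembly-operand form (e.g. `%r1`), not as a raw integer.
%r6

@+08  big-endian(53 e0 00 00) = 0x53e00000
  opcode bits[31:26]=0x14: minus/RR
  [25:23] rd=7 = %r7
  [22:20] rs=6 = %r6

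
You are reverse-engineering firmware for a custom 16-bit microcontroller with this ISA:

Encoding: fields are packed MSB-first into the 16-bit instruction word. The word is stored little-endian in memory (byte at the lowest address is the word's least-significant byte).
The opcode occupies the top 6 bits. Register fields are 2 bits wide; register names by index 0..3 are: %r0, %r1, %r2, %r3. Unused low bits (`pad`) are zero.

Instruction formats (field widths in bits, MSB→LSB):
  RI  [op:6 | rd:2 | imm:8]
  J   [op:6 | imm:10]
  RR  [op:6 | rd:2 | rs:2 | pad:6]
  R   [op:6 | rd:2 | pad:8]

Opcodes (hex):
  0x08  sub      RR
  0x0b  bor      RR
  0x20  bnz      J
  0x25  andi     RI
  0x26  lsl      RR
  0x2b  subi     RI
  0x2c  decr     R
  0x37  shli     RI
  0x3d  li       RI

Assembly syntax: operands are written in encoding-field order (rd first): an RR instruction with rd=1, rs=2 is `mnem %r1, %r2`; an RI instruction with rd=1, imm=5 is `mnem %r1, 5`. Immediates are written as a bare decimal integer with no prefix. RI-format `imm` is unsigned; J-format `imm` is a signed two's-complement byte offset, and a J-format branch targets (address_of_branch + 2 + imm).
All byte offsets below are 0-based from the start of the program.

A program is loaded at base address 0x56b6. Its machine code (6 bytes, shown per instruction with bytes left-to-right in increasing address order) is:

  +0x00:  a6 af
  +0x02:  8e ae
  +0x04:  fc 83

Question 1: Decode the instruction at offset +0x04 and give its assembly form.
bnz -4

@+04  little-endian(fc 83) = 0x83fc
  op=0x83fc>>10=0x20 ⇒ bnz (J)
  imm: (w>>0)&0x3ff=0x3fc (s10→-4) → -4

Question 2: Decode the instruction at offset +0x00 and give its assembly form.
off 0x00: read a6 af as little → 0xafa6
  op=0xafa6>>10=0x2b ⇒ subi (RI)
  rd@[9:8]=0x3 ⇒ %r3
  imm@[7:0]=0xa6 ⇒ 166

subi %r3, 166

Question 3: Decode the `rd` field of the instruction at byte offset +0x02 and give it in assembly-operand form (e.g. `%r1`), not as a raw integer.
%r2

[02] 8e ae → 0xae8e
  top 6b → 0x2b → subi [RI]
  rd: (w>>8)&0x3=0x2 → %r2
  imm: (w>>0)&0xff=0x8e → 142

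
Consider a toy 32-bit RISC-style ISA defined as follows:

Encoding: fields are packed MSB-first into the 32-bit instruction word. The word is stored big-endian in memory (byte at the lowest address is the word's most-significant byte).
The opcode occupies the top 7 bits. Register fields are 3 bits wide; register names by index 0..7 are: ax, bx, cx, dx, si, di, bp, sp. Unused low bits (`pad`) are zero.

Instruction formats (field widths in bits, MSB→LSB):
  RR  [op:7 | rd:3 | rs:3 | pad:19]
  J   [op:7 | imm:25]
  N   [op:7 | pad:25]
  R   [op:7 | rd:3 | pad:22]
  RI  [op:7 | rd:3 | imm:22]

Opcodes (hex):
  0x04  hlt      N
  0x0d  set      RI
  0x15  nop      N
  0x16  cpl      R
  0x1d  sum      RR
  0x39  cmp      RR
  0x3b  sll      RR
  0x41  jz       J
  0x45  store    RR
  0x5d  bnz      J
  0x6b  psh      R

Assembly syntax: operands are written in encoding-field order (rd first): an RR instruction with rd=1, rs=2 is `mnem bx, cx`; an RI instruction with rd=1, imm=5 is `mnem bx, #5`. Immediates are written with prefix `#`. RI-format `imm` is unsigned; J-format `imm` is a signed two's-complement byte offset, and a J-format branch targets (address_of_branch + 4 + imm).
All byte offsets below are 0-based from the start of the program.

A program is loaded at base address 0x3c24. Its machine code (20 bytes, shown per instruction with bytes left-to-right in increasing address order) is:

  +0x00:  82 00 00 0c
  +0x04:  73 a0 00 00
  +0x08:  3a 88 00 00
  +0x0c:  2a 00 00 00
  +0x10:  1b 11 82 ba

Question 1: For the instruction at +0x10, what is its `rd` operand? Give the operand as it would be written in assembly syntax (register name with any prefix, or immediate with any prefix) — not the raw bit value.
si

[10] 1b 11 82 ba → 0x1b1182ba
  op=0x1b1182ba>>25=0xd ⇒ set (RI)
  [24:22] rd=4 = si
  [21:0] imm=1147578 = #1147578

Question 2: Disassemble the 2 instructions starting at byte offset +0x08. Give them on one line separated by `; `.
off 0x08: read 3a 88 00 00 as big → 0x3a880000
  top 7b → 0x1d → sum [RR]
  rd: (w>>22)&0x7=0x2 → cx
  rs: (w>>19)&0x7=0x1 → bx
off 0x0c: read 2a 00 00 00 as big → 0x2a000000
  top 7b → 0x15 → nop [N]

sum cx, bx; nop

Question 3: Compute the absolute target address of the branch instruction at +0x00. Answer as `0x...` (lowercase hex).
0x3c34

+0x00: 82 00 00 0c ⇒ word 0x8200000c (big)
  top 7b → 0x41 → jz [J]
  imm: (w>>0)&0x1ffffff=0xc → #12
  target = base 0x3c24 + off 0x00 + 4 + imm 12 = 0x3c34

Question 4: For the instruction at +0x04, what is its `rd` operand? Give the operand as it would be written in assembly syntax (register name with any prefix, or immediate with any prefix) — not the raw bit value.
bp

+0x04: 73 a0 00 00 ⇒ word 0x73a00000 (big)
  opcode bits[31:25]=0x39: cmp/RR
  rd@[24:22]=0x6 ⇒ bp
  rs@[21:19]=0x4 ⇒ si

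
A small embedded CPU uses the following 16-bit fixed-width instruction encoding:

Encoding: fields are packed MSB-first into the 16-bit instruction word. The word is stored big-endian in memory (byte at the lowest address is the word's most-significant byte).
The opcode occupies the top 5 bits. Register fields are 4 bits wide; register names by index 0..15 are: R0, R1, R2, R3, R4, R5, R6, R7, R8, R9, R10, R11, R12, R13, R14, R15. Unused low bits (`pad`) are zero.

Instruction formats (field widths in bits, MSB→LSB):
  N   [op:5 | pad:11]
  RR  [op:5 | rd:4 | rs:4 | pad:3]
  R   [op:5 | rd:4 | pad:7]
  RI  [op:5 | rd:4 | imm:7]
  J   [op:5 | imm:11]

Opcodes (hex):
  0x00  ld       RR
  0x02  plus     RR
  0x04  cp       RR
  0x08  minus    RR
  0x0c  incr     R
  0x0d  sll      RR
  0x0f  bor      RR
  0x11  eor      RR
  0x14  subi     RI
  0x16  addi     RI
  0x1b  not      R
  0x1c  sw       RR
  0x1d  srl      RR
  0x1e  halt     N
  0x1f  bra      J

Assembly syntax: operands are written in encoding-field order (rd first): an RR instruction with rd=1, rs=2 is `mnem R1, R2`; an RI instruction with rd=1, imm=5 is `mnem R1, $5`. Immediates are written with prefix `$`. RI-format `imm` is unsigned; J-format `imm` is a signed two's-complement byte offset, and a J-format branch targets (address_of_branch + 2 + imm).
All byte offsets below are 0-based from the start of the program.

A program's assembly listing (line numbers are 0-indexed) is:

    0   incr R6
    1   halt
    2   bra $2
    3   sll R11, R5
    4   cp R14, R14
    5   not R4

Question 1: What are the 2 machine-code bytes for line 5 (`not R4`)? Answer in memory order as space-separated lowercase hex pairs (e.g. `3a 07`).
L5: not op=0x1b:5|rd=4:4|pad=0:7 ⇒ 0xda00 ⇒ big da 00

da 00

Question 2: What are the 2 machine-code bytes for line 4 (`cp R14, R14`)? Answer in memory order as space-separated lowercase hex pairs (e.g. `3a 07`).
line 4 (cp): pack op=0x4:5|rd=14:4|rs=14:4|pad=0:3 = 0x2770; big→ 27 70

27 70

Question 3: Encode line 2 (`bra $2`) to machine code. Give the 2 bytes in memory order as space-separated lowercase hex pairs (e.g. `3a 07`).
f8 02

line 2 (bra): pack op=0x1f:5|imm=2:11 = 0xf802; big→ f8 02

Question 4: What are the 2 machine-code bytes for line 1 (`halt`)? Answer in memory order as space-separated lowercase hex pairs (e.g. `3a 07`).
L1: halt op=0x1e:5|pad=0:11 ⇒ 0xf000 ⇒ big f0 00

f0 00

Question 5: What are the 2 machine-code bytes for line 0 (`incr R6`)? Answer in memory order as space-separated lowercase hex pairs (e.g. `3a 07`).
L0: incr op=0xc:5|rd=6:4|pad=0:7 ⇒ 0x6300 ⇒ big 63 00

63 00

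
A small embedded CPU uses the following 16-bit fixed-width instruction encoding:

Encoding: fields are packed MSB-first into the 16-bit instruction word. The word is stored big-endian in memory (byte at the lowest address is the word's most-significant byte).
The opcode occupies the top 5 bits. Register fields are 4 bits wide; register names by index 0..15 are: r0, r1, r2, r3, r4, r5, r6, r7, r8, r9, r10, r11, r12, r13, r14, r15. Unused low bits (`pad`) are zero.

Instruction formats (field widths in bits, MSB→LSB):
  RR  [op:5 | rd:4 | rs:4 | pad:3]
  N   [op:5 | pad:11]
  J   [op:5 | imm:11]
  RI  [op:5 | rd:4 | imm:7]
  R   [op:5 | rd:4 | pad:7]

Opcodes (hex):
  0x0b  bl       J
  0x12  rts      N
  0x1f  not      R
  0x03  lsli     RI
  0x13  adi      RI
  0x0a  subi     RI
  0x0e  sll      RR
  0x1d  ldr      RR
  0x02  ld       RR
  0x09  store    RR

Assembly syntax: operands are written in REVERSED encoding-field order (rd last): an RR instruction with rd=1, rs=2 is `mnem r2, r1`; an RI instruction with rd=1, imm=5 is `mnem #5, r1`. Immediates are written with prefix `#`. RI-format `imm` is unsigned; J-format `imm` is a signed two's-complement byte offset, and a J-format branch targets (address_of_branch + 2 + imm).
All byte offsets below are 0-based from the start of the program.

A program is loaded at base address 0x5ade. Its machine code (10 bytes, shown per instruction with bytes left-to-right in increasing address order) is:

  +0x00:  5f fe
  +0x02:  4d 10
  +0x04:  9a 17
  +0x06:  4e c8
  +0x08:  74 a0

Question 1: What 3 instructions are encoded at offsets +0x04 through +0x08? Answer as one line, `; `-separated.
adi #23, r4; store r9, r13; sll r4, r9

off 0x04: read 9a 17 as big → 0x9a17
  op=0x9a17>>11=0x13 ⇒ adi (RI)
  [10:7] rd=4 = r4
  [6:0] imm=23 = #23
off 0x06: read 4e c8 as big → 0x4ec8
  op=0x4ec8>>11=0x9 ⇒ store (RR)
  [10:7] rd=13 = r13
  [6:3] rs=9 = r9
off 0x08: read 74 a0 as big → 0x74a0
  op=0x74a0>>11=0xe ⇒ sll (RR)
  [10:7] rd=9 = r9
  [6:3] rs=4 = r4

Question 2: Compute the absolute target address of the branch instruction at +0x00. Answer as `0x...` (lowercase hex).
0x5ade

@+00  big-endian(5f fe) = 0x5ffe
  top 5b → 0xb → bl [J]
  [10:0] imm=2046 (s11→-2) = #-2
  target = base 0x5ade + off 0x00 + 2 + imm -2 = 0x5ade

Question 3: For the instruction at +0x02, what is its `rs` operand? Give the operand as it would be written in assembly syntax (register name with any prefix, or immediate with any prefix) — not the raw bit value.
[02] 4d 10 → 0x4d10
  op=0x4d10>>11=0x9 ⇒ store (RR)
  rd@[10:7]=0xa ⇒ r10
  rs@[6:3]=0x2 ⇒ r2

r2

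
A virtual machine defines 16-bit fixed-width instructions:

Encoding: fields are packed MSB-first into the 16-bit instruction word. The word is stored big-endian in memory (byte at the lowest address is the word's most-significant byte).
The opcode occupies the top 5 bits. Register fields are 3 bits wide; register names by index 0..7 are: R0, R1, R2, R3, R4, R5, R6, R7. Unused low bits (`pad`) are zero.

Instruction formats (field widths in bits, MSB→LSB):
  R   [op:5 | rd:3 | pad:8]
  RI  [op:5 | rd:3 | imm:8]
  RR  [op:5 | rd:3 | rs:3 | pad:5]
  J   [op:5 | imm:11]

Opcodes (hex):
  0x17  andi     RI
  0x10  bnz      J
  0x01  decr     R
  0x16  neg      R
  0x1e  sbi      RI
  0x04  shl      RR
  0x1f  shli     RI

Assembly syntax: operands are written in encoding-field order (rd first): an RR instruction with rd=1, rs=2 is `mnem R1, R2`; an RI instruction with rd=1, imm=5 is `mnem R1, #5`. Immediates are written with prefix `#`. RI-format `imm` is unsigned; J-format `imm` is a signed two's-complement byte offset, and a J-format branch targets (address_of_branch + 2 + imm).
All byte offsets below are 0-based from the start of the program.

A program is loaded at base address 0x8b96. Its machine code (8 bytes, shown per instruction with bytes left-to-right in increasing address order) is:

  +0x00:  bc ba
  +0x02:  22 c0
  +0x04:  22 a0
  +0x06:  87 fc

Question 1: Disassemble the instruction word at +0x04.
off 0x04: read 22 a0 as big → 0x22a0
  top 5b → 0x4 → shl [RR]
  rd@[10:8]=0x2 ⇒ R2
  rs@[7:5]=0x5 ⇒ R5

shl R2, R5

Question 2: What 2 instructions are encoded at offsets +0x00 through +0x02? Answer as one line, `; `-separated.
off 0x00: read bc ba as big → 0xbcba
  op=0xbcba>>11=0x17 ⇒ andi (RI)
  [10:8] rd=4 = R4
  [7:0] imm=186 = #186
off 0x02: read 22 c0 as big → 0x22c0
  op=0x22c0>>11=0x4 ⇒ shl (RR)
  [10:8] rd=2 = R2
  [7:5] rs=6 = R6

andi R4, #186; shl R2, R6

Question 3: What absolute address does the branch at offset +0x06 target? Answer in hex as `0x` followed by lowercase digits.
0x8b9a

[06] 87 fc → 0x87fc
  opcode bits[15:11]=0x10: bnz/J
  imm: (w>>0)&0x7ff=0x7fc (s11→-4) → #-4
  target = base 0x8b96 + off 0x06 + 2 + imm -4 = 0x8b9a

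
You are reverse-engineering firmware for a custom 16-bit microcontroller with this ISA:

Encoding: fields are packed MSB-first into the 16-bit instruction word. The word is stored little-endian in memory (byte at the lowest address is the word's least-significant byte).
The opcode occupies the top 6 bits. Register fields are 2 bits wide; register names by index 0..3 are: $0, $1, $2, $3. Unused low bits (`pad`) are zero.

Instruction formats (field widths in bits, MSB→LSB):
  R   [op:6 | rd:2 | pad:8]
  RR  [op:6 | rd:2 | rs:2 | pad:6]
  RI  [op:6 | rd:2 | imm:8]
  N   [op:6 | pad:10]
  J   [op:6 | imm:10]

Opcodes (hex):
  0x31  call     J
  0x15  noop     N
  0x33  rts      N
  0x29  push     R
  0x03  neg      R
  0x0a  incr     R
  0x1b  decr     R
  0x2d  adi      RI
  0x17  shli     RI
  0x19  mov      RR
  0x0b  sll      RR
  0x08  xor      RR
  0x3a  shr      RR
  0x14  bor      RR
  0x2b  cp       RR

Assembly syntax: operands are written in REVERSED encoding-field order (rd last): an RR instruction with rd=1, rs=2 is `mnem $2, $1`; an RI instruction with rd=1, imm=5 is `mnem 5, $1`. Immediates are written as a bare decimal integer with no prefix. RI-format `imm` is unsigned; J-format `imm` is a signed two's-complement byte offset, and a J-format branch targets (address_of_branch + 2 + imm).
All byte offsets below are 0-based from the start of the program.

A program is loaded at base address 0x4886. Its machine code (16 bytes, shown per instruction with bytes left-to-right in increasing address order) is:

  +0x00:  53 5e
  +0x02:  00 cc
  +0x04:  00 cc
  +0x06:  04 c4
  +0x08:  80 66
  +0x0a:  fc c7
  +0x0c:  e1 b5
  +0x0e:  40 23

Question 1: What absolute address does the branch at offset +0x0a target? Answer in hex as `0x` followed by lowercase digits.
+0x0a: fc c7 ⇒ word 0xc7fc (little)
  opcode bits[15:10]=0x31: call/J
  imm@[9:0]=0x3fc (s10→-4) ⇒ -4
  target = base 0x4886 + off 0x0a + 2 + imm -4 = 0x488e

0x488e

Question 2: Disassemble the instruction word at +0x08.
mov $2, $2

+0x08: 80 66 ⇒ word 0x6680 (little)
  opcode bits[15:10]=0x19: mov/RR
  rd@[9:8]=0x2 ⇒ $2
  rs@[7:6]=0x2 ⇒ $2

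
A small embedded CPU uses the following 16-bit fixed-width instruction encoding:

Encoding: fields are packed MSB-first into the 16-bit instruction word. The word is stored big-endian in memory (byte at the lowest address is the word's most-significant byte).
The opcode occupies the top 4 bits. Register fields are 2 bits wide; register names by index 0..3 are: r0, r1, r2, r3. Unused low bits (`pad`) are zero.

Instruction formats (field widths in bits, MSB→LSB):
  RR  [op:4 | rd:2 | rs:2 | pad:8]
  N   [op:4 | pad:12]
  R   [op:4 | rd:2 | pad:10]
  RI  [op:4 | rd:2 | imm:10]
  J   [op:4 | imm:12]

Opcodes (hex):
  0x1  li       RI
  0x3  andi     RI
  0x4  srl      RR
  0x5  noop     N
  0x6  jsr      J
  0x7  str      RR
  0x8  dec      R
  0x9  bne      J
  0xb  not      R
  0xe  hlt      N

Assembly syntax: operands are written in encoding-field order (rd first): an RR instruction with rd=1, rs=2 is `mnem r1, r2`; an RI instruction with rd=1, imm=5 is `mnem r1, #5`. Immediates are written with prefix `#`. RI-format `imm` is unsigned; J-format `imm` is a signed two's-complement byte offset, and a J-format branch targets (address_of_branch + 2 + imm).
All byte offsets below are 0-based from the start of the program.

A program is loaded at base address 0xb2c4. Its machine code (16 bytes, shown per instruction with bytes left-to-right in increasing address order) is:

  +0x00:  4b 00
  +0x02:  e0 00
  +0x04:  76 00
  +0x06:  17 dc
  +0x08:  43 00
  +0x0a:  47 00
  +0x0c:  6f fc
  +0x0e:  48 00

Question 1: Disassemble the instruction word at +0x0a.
srl r1, r3

[0a] 47 00 → 0x4700
  op=0x4700>>12=0x4 ⇒ srl (RR)
  rd: (w>>10)&0x3=0x1 → r1
  rs: (w>>8)&0x3=0x3 → r3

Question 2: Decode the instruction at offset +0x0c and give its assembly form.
jsr #-4

+0x0c: 6f fc ⇒ word 0x6ffc (big)
  top 4b → 0x6 → jsr [J]
  imm@[11:0]=0xffc (s12→-4) ⇒ #-4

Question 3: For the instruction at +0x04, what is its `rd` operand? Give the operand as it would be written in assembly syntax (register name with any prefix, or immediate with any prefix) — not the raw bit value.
r1

off 0x04: read 76 00 as big → 0x7600
  op=0x7600>>12=0x7 ⇒ str (RR)
  rd: (w>>10)&0x3=0x1 → r1
  rs: (w>>8)&0x3=0x2 → r2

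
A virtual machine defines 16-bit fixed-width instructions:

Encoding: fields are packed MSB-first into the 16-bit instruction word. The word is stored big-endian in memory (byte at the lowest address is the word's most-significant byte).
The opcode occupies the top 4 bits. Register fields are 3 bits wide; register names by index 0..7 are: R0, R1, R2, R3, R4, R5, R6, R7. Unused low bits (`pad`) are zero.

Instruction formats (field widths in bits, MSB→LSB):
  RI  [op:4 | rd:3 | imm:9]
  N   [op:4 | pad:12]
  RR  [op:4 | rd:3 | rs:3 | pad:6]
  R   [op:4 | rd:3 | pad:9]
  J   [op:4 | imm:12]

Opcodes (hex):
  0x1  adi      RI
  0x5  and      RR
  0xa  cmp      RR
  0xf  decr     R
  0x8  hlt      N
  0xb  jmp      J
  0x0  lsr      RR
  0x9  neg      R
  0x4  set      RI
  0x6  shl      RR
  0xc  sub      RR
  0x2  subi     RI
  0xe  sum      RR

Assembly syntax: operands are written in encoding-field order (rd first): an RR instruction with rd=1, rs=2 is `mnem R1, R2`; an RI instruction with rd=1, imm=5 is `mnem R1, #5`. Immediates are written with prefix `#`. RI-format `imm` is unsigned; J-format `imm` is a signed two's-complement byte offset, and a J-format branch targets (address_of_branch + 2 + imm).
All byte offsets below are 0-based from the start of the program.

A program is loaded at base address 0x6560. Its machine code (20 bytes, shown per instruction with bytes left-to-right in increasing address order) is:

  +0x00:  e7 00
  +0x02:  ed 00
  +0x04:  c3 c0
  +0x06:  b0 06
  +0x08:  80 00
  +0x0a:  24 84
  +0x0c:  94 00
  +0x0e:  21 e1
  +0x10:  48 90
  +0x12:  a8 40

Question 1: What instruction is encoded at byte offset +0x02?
off 0x02: read ed 00 as big → 0xed00
  opcode bits[15:12]=0xe: sum/RR
  rd@[11:9]=0x6 ⇒ R6
  rs@[8:6]=0x4 ⇒ R4

sum R6, R4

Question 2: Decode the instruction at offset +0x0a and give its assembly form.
off 0x0a: read 24 84 as big → 0x2484
  op=0x2484>>12=0x2 ⇒ subi (RI)
  rd@[11:9]=0x2 ⇒ R2
  imm@[8:0]=0x84 ⇒ #132

subi R2, #132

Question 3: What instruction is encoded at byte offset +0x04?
+0x04: c3 c0 ⇒ word 0xc3c0 (big)
  op=0xc3c0>>12=0xc ⇒ sub (RR)
  rd: (w>>9)&0x7=0x1 → R1
  rs: (w>>6)&0x7=0x7 → R7

sub R1, R7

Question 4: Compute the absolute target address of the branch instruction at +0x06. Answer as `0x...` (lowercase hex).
0x656e

[06] b0 06 → 0xb006
  top 4b → 0xb → jmp [J]
  imm@[11:0]=0x6 ⇒ #6
  target = base 0x6560 + off 0x06 + 2 + imm 6 = 0x656e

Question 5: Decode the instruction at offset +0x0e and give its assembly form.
off 0x0e: read 21 e1 as big → 0x21e1
  top 4b → 0x2 → subi [RI]
  [11:9] rd=0 = R0
  [8:0] imm=481 = #481

subi R0, #481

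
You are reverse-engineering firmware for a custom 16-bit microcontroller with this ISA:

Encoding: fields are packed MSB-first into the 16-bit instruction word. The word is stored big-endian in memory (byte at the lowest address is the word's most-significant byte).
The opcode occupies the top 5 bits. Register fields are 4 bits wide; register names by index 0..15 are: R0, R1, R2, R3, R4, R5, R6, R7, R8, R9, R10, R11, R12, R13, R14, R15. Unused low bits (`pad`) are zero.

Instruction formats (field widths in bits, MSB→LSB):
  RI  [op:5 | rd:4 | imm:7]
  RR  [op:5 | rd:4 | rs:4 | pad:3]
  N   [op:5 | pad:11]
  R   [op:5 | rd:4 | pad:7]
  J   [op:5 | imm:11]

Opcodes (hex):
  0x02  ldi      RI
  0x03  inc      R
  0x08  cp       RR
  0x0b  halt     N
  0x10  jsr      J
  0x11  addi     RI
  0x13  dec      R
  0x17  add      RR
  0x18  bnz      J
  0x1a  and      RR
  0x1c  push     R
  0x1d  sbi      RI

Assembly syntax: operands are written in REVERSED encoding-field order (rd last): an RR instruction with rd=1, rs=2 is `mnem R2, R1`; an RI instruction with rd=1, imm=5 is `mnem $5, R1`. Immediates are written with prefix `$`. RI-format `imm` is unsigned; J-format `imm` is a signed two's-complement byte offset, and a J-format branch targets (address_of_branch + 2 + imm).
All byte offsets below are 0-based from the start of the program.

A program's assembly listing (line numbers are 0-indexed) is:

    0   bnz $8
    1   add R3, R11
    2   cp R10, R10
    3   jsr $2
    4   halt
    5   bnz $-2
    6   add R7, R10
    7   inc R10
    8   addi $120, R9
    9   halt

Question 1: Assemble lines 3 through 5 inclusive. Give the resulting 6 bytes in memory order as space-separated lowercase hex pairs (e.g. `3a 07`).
80 02 58 00 c7 fe

L3: jsr op=0x10:5|imm=2:11 ⇒ 0x8002 ⇒ big 80 02
L4: halt op=0xb:5|pad=0:11 ⇒ 0x5800 ⇒ big 58 00
L5: bnz op=0x18:5|imm=-2:11 ⇒ 0xc7fe ⇒ big c7 fe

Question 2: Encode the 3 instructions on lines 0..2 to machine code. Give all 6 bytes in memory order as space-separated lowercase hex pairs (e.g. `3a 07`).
L0: bnz op=0x18:5|imm=8:11 ⇒ 0xc008 ⇒ big c0 08
L1: add op=0x17:5|rd=11:4|rs=3:4|pad=0:3 ⇒ 0xbd98 ⇒ big bd 98
L2: cp op=0x8:5|rd=10:4|rs=10:4|pad=0:3 ⇒ 0x4550 ⇒ big 45 50

c0 08 bd 98 45 50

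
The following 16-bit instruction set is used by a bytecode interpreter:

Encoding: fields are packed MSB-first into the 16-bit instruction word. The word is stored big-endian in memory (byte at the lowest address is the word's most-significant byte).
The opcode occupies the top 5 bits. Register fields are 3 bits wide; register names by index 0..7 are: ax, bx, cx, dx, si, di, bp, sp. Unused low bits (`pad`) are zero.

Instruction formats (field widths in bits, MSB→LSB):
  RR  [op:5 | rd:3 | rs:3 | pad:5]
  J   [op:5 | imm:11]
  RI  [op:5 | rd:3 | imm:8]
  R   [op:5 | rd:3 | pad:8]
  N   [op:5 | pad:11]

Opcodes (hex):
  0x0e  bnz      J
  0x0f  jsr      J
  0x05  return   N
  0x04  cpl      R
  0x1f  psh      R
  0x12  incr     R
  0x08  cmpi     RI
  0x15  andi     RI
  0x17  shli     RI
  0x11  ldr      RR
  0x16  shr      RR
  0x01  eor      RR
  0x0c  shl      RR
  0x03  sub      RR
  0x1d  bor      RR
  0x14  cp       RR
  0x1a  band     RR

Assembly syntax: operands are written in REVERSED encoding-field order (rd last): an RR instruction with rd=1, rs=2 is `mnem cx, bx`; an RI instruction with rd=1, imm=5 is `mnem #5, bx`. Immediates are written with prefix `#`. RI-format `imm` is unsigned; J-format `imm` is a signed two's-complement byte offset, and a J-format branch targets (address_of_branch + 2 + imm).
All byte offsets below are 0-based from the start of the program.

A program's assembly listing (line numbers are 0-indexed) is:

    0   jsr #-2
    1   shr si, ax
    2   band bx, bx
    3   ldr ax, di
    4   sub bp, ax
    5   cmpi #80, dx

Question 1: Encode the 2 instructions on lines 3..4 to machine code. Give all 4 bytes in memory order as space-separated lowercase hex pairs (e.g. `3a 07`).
8d 00 18 c0

L3: ldr op=0x11:5|rd=5:3|rs=0:3|pad=0:5 ⇒ 0x8d00 ⇒ big 8d 00
L4: sub op=0x3:5|rd=0:3|rs=6:3|pad=0:5 ⇒ 0x18c0 ⇒ big 18 c0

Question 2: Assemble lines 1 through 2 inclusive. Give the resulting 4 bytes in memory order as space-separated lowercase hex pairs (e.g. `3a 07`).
1. shr fields op=0x16:5|rd=0:3|rs=4:3|pad=0:5 → word b080h → b0 80
2. band fields op=0x1a:5|rd=1:3|rs=1:3|pad=0:5 → word d120h → d1 20

b0 80 d1 20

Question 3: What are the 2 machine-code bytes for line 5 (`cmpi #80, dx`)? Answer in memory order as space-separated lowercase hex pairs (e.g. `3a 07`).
43 50

line 5 (cmpi): pack op=0x8:5|rd=3:3|imm=80:8 = 0x4350; big→ 43 50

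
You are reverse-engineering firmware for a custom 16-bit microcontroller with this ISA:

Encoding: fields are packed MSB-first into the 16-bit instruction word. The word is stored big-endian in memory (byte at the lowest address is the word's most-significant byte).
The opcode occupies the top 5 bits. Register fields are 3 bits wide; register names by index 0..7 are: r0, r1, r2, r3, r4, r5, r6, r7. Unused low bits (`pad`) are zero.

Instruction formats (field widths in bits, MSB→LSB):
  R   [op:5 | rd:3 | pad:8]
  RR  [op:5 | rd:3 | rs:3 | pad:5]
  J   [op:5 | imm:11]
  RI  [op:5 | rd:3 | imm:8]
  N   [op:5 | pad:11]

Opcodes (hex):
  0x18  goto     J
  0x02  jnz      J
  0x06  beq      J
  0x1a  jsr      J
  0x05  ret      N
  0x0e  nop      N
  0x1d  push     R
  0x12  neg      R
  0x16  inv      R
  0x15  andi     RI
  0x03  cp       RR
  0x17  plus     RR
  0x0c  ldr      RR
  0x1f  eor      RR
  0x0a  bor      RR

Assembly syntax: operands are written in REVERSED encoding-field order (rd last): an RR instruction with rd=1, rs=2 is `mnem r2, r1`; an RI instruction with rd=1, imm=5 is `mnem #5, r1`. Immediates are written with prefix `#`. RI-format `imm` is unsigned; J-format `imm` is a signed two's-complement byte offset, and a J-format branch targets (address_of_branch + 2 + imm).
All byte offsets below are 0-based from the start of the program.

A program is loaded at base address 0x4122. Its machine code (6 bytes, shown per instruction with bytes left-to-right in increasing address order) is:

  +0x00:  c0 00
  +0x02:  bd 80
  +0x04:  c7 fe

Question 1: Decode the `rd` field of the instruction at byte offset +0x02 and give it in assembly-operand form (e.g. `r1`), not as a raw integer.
@+02  big-endian(bd 80) = 0xbd80
  op=0xbd80>>11=0x17 ⇒ plus (RR)
  rd: (w>>8)&0x7=0x5 → r5
  rs: (w>>5)&0x7=0x4 → r4

r5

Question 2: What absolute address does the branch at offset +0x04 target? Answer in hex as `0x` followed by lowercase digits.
0x4126

+0x04: c7 fe ⇒ word 0xc7fe (big)
  op=0xc7fe>>11=0x18 ⇒ goto (J)
  imm@[10:0]=0x7fe (s11→-2) ⇒ #-2
  target = base 0x4122 + off 0x04 + 2 + imm -2 = 0x4126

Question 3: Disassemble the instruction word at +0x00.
goto #0

[00] c0 00 → 0xc000
  top 5b → 0x18 → goto [J]
  imm@[10:0]=0x0 ⇒ #0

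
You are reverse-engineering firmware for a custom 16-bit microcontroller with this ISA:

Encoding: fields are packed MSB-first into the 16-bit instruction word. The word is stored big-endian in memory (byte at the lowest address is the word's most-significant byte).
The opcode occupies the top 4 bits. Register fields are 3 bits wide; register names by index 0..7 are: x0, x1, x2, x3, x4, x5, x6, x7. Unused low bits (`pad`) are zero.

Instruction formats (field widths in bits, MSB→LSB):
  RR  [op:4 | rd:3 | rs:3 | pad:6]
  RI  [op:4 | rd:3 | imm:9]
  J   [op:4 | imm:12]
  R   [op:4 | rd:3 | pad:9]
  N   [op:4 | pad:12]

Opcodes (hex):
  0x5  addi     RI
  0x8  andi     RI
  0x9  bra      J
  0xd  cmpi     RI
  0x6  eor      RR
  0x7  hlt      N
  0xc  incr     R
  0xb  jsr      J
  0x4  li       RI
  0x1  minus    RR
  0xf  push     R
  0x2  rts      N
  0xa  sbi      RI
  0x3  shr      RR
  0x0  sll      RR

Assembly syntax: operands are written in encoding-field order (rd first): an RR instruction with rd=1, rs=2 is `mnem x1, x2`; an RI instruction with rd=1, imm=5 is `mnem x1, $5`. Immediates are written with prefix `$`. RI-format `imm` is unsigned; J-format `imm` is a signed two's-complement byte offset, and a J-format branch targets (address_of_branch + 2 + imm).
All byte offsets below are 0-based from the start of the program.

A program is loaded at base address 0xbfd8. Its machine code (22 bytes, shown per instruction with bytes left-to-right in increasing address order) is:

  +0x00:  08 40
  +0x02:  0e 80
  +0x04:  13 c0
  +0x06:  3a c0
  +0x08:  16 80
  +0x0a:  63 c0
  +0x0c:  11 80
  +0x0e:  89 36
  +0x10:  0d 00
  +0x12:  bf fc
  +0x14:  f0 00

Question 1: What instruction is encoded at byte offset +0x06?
shr x5, x3

+0x06: 3a c0 ⇒ word 0x3ac0 (big)
  opcode bits[15:12]=0x3: shr/RR
  [11:9] rd=5 = x5
  [8:6] rs=3 = x3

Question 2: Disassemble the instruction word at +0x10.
off 0x10: read 0d 00 as big → 0x0d00
  opcode bits[15:12]=0x0: sll/RR
  rd: (w>>9)&0x7=0x6 → x6
  rs: (w>>6)&0x7=0x4 → x4

sll x6, x4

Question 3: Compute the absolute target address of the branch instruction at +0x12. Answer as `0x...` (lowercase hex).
0xbfe8

[12] bf fc → 0xbffc
  top 4b → 0xb → jsr [J]
  imm: (w>>0)&0xfff=0xffc (s12→-4) → $-4
  target = base 0xbfd8 + off 0x12 + 2 + imm -4 = 0xbfe8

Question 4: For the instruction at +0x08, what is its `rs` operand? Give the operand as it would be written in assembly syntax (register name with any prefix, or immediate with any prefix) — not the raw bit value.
x2

+0x08: 16 80 ⇒ word 0x1680 (big)
  op=0x1680>>12=0x1 ⇒ minus (RR)
  rd@[11:9]=0x3 ⇒ x3
  rs@[8:6]=0x2 ⇒ x2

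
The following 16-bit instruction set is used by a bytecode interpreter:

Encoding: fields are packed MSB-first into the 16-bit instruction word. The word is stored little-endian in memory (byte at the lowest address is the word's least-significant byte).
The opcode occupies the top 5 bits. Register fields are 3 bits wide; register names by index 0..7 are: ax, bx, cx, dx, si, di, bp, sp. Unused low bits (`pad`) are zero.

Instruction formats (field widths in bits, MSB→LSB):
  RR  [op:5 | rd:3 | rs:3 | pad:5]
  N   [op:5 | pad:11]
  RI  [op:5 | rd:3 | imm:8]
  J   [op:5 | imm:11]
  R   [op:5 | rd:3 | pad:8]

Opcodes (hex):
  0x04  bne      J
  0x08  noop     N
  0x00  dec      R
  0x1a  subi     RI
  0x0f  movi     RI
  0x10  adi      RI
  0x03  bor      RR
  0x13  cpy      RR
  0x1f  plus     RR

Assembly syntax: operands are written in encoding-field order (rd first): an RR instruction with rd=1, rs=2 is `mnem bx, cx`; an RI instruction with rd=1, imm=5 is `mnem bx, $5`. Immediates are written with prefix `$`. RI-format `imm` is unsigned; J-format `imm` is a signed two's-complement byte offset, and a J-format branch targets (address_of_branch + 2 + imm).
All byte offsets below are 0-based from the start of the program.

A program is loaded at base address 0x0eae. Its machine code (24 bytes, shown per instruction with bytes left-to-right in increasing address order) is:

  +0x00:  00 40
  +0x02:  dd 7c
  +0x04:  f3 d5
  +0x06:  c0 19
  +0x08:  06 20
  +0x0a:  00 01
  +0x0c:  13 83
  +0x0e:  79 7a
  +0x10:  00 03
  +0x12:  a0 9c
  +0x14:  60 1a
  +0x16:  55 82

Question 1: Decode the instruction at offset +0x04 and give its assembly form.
subi di, $243

off 0x04: read f3 d5 as little → 0xd5f3
  opcode bits[15:11]=0x1a: subi/RI
  [10:8] rd=5 = di
  [7:0] imm=243 = $243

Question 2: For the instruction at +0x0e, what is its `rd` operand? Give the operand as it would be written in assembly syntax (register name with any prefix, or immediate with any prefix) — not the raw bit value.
@+0e  little-endian(79 7a) = 0x7a79
  top 5b → 0xf → movi [RI]
  rd@[10:8]=0x2 ⇒ cx
  imm@[7:0]=0x79 ⇒ $121

cx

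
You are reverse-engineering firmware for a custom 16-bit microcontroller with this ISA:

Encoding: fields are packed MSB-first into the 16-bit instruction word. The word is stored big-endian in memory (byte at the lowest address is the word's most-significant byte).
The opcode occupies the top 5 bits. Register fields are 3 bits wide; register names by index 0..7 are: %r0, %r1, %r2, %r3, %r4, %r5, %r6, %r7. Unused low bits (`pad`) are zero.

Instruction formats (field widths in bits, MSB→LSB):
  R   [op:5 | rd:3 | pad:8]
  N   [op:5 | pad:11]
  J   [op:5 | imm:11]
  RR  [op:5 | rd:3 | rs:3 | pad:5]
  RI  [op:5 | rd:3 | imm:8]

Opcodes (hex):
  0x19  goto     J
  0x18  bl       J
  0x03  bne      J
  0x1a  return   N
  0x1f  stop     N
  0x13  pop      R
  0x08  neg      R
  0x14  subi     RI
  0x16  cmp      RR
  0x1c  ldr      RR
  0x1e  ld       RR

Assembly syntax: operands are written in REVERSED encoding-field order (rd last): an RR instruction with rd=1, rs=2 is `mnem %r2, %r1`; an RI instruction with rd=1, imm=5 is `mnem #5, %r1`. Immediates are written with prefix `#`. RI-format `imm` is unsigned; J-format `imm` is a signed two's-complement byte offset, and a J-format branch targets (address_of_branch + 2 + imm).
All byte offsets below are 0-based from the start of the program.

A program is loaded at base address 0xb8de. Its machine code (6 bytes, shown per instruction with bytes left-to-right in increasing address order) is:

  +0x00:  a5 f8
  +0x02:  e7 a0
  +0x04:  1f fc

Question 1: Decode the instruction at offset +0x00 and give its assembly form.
subi #248, %r5

[00] a5 f8 → 0xa5f8
  top 5b → 0x14 → subi [RI]
  rd: (w>>8)&0x7=0x5 → %r5
  imm: (w>>0)&0xff=0xf8 → #248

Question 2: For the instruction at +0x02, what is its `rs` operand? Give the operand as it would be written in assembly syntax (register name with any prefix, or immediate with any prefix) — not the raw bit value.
off 0x02: read e7 a0 as big → 0xe7a0
  opcode bits[15:11]=0x1c: ldr/RR
  [10:8] rd=7 = %r7
  [7:5] rs=5 = %r5

%r5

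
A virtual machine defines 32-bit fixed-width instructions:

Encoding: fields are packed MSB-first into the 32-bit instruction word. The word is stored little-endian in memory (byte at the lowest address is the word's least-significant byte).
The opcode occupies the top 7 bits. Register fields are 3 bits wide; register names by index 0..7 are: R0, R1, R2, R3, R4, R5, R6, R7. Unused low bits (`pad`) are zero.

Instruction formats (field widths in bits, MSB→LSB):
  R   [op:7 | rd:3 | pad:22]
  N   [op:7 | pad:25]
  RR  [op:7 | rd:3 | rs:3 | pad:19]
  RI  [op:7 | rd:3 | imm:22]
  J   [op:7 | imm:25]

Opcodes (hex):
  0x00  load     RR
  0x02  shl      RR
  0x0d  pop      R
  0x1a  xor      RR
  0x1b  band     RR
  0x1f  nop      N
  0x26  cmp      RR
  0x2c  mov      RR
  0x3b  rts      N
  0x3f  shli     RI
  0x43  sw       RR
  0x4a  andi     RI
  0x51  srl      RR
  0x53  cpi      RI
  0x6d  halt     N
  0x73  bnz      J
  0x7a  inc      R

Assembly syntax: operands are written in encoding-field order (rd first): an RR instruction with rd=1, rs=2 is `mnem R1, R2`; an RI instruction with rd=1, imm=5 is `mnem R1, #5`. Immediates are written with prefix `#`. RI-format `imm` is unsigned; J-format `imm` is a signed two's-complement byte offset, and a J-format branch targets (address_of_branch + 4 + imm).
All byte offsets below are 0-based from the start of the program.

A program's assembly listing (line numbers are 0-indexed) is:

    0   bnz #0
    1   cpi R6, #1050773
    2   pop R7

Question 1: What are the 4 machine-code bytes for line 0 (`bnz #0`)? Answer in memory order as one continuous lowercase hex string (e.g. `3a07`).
L0: bnz op=0x73:7|imm=0:25 ⇒ 0xe6000000 ⇒ little 00 00 00 e6

000000e6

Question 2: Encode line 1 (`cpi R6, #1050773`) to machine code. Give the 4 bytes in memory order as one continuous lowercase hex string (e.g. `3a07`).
950890a7

1. cpi fields op=0x53:7|rd=6:3|imm=1050773:22 → word a7900895h → 95 08 90 a7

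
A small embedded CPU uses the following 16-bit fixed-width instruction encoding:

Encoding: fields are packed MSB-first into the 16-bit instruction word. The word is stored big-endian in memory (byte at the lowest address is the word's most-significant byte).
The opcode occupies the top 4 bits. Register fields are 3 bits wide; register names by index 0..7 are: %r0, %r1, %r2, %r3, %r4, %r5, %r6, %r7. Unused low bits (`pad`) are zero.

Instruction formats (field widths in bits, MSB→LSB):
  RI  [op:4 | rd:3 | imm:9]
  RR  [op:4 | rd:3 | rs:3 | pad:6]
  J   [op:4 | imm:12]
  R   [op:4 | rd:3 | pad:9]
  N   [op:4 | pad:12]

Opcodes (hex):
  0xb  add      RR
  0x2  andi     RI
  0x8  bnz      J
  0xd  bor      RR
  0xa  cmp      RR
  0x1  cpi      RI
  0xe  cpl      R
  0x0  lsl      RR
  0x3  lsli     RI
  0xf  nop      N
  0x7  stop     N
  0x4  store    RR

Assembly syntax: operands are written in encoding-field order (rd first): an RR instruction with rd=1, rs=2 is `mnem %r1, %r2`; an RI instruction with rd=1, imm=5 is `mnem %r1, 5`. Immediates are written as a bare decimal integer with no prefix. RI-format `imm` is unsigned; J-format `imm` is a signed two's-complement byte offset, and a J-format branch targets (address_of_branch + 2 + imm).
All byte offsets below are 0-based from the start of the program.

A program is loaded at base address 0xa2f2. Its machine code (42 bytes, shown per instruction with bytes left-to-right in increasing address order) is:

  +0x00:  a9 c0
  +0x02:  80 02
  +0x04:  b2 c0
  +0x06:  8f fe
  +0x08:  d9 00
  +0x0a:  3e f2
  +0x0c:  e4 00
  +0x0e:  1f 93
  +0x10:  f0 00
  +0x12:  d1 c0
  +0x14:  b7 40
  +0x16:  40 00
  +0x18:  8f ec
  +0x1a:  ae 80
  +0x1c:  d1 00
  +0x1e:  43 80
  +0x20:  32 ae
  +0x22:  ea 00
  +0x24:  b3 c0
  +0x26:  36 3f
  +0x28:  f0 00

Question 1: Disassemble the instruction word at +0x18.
bnz -20

@+18  big-endian(8f ec) = 0x8fec
  op=0x8fec>>12=0x8 ⇒ bnz (J)
  imm: (w>>0)&0xfff=0xfec (s12→-20) → -20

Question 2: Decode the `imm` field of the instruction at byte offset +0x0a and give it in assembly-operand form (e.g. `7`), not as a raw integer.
[0a] 3e f2 → 0x3ef2
  opcode bits[15:12]=0x3: lsli/RI
  rd@[11:9]=0x7 ⇒ %r7
  imm@[8:0]=0xf2 ⇒ 242

242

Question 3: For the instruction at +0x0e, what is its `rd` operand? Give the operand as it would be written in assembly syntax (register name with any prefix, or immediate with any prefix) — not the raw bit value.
%r7

[0e] 1f 93 → 0x1f93
  op=0x1f93>>12=0x1 ⇒ cpi (RI)
  rd: (w>>9)&0x7=0x7 → %r7
  imm: (w>>0)&0x1ff=0x193 → 403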